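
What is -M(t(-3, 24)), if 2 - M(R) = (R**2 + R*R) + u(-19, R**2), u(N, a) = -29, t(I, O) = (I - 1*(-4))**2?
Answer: -29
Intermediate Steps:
t(I, O) = (4 + I)**2 (t(I, O) = (I + 4)**2 = (4 + I)**2)
M(R) = 31 - 2*R**2 (M(R) = 2 - ((R**2 + R*R) - 29) = 2 - ((R**2 + R**2) - 29) = 2 - (2*R**2 - 29) = 2 - (-29 + 2*R**2) = 2 + (29 - 2*R**2) = 31 - 2*R**2)
-M(t(-3, 24)) = -(31 - 2*(4 - 3)**4) = -(31 - 2*(1**2)**2) = -(31 - 2*1**2) = -(31 - 2*1) = -(31 - 2) = -1*29 = -29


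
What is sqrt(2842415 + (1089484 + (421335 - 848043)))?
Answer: sqrt(3505191) ≈ 1872.2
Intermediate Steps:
sqrt(2842415 + (1089484 + (421335 - 848043))) = sqrt(2842415 + (1089484 - 426708)) = sqrt(2842415 + 662776) = sqrt(3505191)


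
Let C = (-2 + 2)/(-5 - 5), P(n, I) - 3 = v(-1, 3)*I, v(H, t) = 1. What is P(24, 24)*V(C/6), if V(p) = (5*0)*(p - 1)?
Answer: 0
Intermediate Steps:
P(n, I) = 3 + I (P(n, I) = 3 + 1*I = 3 + I)
C = 0 (C = 0/(-10) = 0*(-⅒) = 0)
V(p) = 0 (V(p) = 0*(-1 + p) = 0)
P(24, 24)*V(C/6) = (3 + 24)*0 = 27*0 = 0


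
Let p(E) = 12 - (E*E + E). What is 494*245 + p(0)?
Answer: 121042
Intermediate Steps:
p(E) = 12 - E - E² (p(E) = 12 - (E² + E) = 12 - (E + E²) = 12 + (-E - E²) = 12 - E - E²)
494*245 + p(0) = 494*245 + (12 - 1*0 - 1*0²) = 121030 + (12 + 0 - 1*0) = 121030 + (12 + 0 + 0) = 121030 + 12 = 121042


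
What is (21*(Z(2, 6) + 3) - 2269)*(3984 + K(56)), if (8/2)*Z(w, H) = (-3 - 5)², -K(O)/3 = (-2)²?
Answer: -7427640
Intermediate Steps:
K(O) = -12 (K(O) = -3*(-2)² = -3*4 = -12)
Z(w, H) = 16 (Z(w, H) = (-3 - 5)²/4 = (¼)*(-8)² = (¼)*64 = 16)
(21*(Z(2, 6) + 3) - 2269)*(3984 + K(56)) = (21*(16 + 3) - 2269)*(3984 - 12) = (21*19 - 2269)*3972 = (399 - 2269)*3972 = -1870*3972 = -7427640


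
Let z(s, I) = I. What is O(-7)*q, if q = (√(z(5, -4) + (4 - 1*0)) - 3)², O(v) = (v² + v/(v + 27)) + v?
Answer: 7497/20 ≈ 374.85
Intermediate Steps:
O(v) = v + v² + v/(27 + v) (O(v) = (v² + v/(27 + v)) + v = v + v² + v/(27 + v))
q = 9 (q = (√(-4 + (4 - 1*0)) - 3)² = (√(-4 + (4 + 0)) - 3)² = (√(-4 + 4) - 3)² = (√0 - 3)² = (0 - 3)² = (-3)² = 9)
O(-7)*q = -7*(28 + (-7)² + 28*(-7))/(27 - 7)*9 = -7*(28 + 49 - 196)/20*9 = -7*1/20*(-119)*9 = (833/20)*9 = 7497/20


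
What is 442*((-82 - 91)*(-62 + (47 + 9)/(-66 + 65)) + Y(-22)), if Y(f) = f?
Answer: 9013264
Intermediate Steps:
442*((-82 - 91)*(-62 + (47 + 9)/(-66 + 65)) + Y(-22)) = 442*((-82 - 91)*(-62 + (47 + 9)/(-66 + 65)) - 22) = 442*(-173*(-62 + 56/(-1)) - 22) = 442*(-173*(-62 + 56*(-1)) - 22) = 442*(-173*(-62 - 56) - 22) = 442*(-173*(-118) - 22) = 442*(20414 - 22) = 442*20392 = 9013264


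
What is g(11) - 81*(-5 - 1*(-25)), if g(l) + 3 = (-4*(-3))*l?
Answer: -1491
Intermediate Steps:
g(l) = -3 + 12*l (g(l) = -3 + (-4*(-3))*l = -3 + 12*l)
g(11) - 81*(-5 - 1*(-25)) = (-3 + 12*11) - 81*(-5 - 1*(-25)) = (-3 + 132) - 81*(-5 + 25) = 129 - 81*20 = 129 - 1620 = -1491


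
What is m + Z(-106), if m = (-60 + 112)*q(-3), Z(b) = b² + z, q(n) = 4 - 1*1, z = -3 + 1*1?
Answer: 11390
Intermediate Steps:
z = -2 (z = -3 + 1 = -2)
q(n) = 3 (q(n) = 4 - 1 = 3)
Z(b) = -2 + b² (Z(b) = b² - 2 = -2 + b²)
m = 156 (m = (-60 + 112)*3 = 52*3 = 156)
m + Z(-106) = 156 + (-2 + (-106)²) = 156 + (-2 + 11236) = 156 + 11234 = 11390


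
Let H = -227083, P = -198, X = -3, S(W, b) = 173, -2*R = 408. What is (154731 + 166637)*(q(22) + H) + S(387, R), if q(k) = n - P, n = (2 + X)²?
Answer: -72913257139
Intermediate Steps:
R = -204 (R = -½*408 = -204)
n = 1 (n = (2 - 3)² = (-1)² = 1)
q(k) = 199 (q(k) = 1 - 1*(-198) = 1 + 198 = 199)
(154731 + 166637)*(q(22) + H) + S(387, R) = (154731 + 166637)*(199 - 227083) + 173 = 321368*(-226884) + 173 = -72913257312 + 173 = -72913257139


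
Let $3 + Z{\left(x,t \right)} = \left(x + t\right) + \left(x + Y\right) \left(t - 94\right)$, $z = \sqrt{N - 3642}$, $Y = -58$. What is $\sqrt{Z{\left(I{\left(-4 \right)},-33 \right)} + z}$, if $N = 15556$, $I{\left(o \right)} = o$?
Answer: $\sqrt{7834 + \sqrt{11914}} \approx 89.124$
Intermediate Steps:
$z = \sqrt{11914}$ ($z = \sqrt{15556 - 3642} = \sqrt{11914} \approx 109.15$)
$Z{\left(x,t \right)} = -3 + t + x + \left(-94 + t\right) \left(-58 + x\right)$ ($Z{\left(x,t \right)} = -3 + \left(\left(x + t\right) + \left(x - 58\right) \left(t - 94\right)\right) = -3 + \left(\left(t + x\right) + \left(-58 + x\right) \left(-94 + t\right)\right) = -3 + \left(\left(t + x\right) + \left(-94 + t\right) \left(-58 + x\right)\right) = -3 + \left(t + x + \left(-94 + t\right) \left(-58 + x\right)\right) = -3 + t + x + \left(-94 + t\right) \left(-58 + x\right)$)
$\sqrt{Z{\left(I{\left(-4 \right)},-33 \right)} + z} = \sqrt{\left(5449 - -372 - -1881 - -132\right) + \sqrt{11914}} = \sqrt{\left(5449 + 372 + 1881 + 132\right) + \sqrt{11914}} = \sqrt{7834 + \sqrt{11914}}$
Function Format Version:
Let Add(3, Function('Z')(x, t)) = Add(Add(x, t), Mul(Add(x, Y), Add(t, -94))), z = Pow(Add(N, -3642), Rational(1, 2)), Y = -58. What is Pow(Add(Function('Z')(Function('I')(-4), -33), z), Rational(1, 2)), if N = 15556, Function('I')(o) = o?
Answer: Pow(Add(7834, Pow(11914, Rational(1, 2))), Rational(1, 2)) ≈ 89.124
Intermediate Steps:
z = Pow(11914, Rational(1, 2)) (z = Pow(Add(15556, -3642), Rational(1, 2)) = Pow(11914, Rational(1, 2)) ≈ 109.15)
Function('Z')(x, t) = Add(-3, t, x, Mul(Add(-94, t), Add(-58, x))) (Function('Z')(x, t) = Add(-3, Add(Add(x, t), Mul(Add(x, -58), Add(t, -94)))) = Add(-3, Add(Add(t, x), Mul(Add(-58, x), Add(-94, t)))) = Add(-3, Add(Add(t, x), Mul(Add(-94, t), Add(-58, x)))) = Add(-3, Add(t, x, Mul(Add(-94, t), Add(-58, x)))) = Add(-3, t, x, Mul(Add(-94, t), Add(-58, x))))
Pow(Add(Function('Z')(Function('I')(-4), -33), z), Rational(1, 2)) = Pow(Add(Add(5449, Mul(-93, -4), Mul(-57, -33), Mul(-33, -4)), Pow(11914, Rational(1, 2))), Rational(1, 2)) = Pow(Add(Add(5449, 372, 1881, 132), Pow(11914, Rational(1, 2))), Rational(1, 2)) = Pow(Add(7834, Pow(11914, Rational(1, 2))), Rational(1, 2))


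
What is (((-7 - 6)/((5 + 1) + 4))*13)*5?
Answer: -169/2 ≈ -84.500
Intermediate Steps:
(((-7 - 6)/((5 + 1) + 4))*13)*5 = (-13/(6 + 4)*13)*5 = (-13/10*13)*5 = (-13*⅒*13)*5 = -13/10*13*5 = -169/10*5 = -169/2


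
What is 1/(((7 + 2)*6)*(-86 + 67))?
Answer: -1/1026 ≈ -0.00097466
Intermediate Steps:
1/(((7 + 2)*6)*(-86 + 67)) = 1/((9*6)*(-19)) = 1/(54*(-19)) = 1/(-1026) = -1/1026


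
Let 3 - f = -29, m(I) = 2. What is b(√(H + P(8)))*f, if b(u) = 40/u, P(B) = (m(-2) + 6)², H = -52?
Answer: 640*√3/3 ≈ 369.50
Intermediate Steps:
P(B) = 64 (P(B) = (2 + 6)² = 8² = 64)
f = 32 (f = 3 - 1*(-29) = 3 + 29 = 32)
b(√(H + P(8)))*f = (40/(√(-52 + 64)))*32 = (40/(√12))*32 = (40/((2*√3)))*32 = (40*(√3/6))*32 = (20*√3/3)*32 = 640*√3/3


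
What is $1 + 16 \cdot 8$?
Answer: $129$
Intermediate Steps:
$1 + 16 \cdot 8 = 1 + 128 = 129$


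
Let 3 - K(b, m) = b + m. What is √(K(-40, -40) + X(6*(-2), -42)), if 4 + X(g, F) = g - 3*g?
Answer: √103 ≈ 10.149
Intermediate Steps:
X(g, F) = -4 - 2*g (X(g, F) = -4 + (g - 3*g) = -4 - 2*g)
K(b, m) = 3 - b - m (K(b, m) = 3 - (b + m) = 3 + (-b - m) = 3 - b - m)
√(K(-40, -40) + X(6*(-2), -42)) = √((3 - 1*(-40) - 1*(-40)) + (-4 - 12*(-2))) = √((3 + 40 + 40) + (-4 - 2*(-12))) = √(83 + (-4 + 24)) = √(83 + 20) = √103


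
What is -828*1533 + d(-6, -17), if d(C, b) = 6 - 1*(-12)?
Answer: -1269306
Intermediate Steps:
d(C, b) = 18 (d(C, b) = 6 + 12 = 18)
-828*1533 + d(-6, -17) = -828*1533 + 18 = -1269324 + 18 = -1269306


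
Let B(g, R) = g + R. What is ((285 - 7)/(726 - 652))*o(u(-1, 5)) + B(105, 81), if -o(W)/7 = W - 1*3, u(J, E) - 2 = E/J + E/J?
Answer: 17585/37 ≈ 475.27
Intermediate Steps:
u(J, E) = 2 + 2*E/J (u(J, E) = 2 + (E/J + E/J) = 2 + 2*E/J)
o(W) = 21 - 7*W (o(W) = -7*(W - 1*3) = -7*(W - 3) = -7*(-3 + W) = 21 - 7*W)
B(g, R) = R + g
((285 - 7)/(726 - 652))*o(u(-1, 5)) + B(105, 81) = ((285 - 7)/(726 - 652))*(21 - 7*(2 + 2*5/(-1))) + (81 + 105) = (278/74)*(21 - 7*(2 + 2*5*(-1))) + 186 = (278*(1/74))*(21 - 7*(2 - 10)) + 186 = 139*(21 - 7*(-8))/37 + 186 = 139*(21 + 56)/37 + 186 = (139/37)*77 + 186 = 10703/37 + 186 = 17585/37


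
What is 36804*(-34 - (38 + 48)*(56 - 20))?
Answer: -115196520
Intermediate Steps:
36804*(-34 - (38 + 48)*(56 - 20)) = 36804*(-34 - 86*36) = 36804*(-34 - 1*3096) = 36804*(-34 - 3096) = 36804*(-3130) = -115196520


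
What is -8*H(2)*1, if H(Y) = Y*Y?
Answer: -32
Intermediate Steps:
H(Y) = Y**2
-8*H(2)*1 = -8*2**2*1 = -8*4*1 = -32*1 = -32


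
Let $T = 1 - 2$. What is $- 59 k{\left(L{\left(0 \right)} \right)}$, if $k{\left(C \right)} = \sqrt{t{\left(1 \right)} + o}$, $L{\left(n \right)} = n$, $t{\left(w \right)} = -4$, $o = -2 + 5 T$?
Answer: $- 59 i \sqrt{11} \approx - 195.68 i$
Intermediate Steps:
$T = -1$
$o = -7$ ($o = -2 + 5 \left(-1\right) = -2 - 5 = -7$)
$k{\left(C \right)} = i \sqrt{11}$ ($k{\left(C \right)} = \sqrt{-4 - 7} = \sqrt{-11} = i \sqrt{11}$)
$- 59 k{\left(L{\left(0 \right)} \right)} = - 59 i \sqrt{11}$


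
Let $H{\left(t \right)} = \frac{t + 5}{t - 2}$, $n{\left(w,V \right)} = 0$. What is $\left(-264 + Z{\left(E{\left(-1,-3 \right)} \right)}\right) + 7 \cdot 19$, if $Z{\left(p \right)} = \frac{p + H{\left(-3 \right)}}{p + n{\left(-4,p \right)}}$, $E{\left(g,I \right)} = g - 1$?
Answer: $- \frac{649}{5} \approx -129.8$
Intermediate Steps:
$H{\left(t \right)} = \frac{5 + t}{-2 + t}$
$E{\left(g,I \right)} = -1 + g$
$Z{\left(p \right)} = \frac{- \frac{2}{5} + p}{p}$ ($Z{\left(p \right)} = \frac{p + \frac{5 - 3}{-2 - 3}}{p + 0} = \frac{p + \frac{1}{-5} \cdot 2}{p} = \frac{p - \frac{2}{5}}{p} = \frac{- \frac{2}{5} + p}{p}$)
$\left(-264 + Z{\left(E{\left(-1,-3 \right)} \right)}\right) + 7 \cdot 19 = \left(-264 + \frac{- \frac{2}{5} - 2}{-1 - 1}\right) + 7 \cdot 19 = \left(-264 + \frac{- \frac{2}{5} - 2}{-2}\right) + 133 = \left(-264 - - \frac{6}{5}\right) + 133 = \left(-264 + \frac{6}{5}\right) + 133 = - \frac{1314}{5} + 133 = - \frac{649}{5}$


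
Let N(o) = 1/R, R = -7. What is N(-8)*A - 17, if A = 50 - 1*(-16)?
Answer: -185/7 ≈ -26.429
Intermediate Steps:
N(o) = -⅐ (N(o) = 1/(-7) = -⅐)
A = 66 (A = 50 + 16 = 66)
N(-8)*A - 17 = -⅐*66 - 17 = -66/7 - 17 = -185/7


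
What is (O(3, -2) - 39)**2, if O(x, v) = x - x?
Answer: 1521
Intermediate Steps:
O(x, v) = 0
(O(3, -2) - 39)**2 = (0 - 39)**2 = (-39)**2 = 1521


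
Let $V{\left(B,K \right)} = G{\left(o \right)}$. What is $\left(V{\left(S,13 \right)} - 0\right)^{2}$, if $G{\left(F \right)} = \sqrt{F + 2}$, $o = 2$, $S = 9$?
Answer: $4$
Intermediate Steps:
$G{\left(F \right)} = \sqrt{2 + F}$
$V{\left(B,K \right)} = 2$ ($V{\left(B,K \right)} = \sqrt{2 + 2} = \sqrt{4} = 2$)
$\left(V{\left(S,13 \right)} - 0\right)^{2} = \left(2 - 0\right)^{2} = \left(2 + 0\right)^{2} = 2^{2} = 4$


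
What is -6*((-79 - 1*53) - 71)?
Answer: 1218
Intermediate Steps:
-6*((-79 - 1*53) - 71) = -6*((-79 - 53) - 71) = -6*(-132 - 71) = -6*(-203) = 1218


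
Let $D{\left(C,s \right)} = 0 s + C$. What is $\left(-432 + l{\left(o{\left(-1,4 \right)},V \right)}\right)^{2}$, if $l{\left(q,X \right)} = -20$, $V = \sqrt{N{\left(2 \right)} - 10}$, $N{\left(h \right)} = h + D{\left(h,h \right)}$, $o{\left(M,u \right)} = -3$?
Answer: $204304$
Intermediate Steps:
$D{\left(C,s \right)} = C$ ($D{\left(C,s \right)} = 0 + C = C$)
$N{\left(h \right)} = 2 h$ ($N{\left(h \right)} = h + h = 2 h$)
$V = i \sqrt{6}$ ($V = \sqrt{2 \cdot 2 - 10} = \sqrt{4 - 10} = \sqrt{-6} = i \sqrt{6} \approx 2.4495 i$)
$\left(-432 + l{\left(o{\left(-1,4 \right)},V \right)}\right)^{2} = \left(-432 - 20\right)^{2} = \left(-452\right)^{2} = 204304$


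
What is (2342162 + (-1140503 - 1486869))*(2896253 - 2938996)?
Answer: 12190731030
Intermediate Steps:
(2342162 + (-1140503 - 1486869))*(2896253 - 2938996) = (2342162 - 2627372)*(-42743) = -285210*(-42743) = 12190731030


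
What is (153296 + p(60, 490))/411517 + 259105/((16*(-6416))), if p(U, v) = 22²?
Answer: -90839672605/42244689152 ≈ -2.1503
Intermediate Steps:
p(U, v) = 484
(153296 + p(60, 490))/411517 + 259105/((16*(-6416))) = (153296 + 484)/411517 + 259105/((16*(-6416))) = 153780*(1/411517) + 259105/(-102656) = 153780/411517 + 259105*(-1/102656) = 153780/411517 - 259105/102656 = -90839672605/42244689152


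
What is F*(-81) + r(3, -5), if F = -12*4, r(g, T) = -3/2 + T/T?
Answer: 7775/2 ≈ 3887.5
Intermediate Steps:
r(g, T) = -1/2 (r(g, T) = -3*1/2 + 1 = -3/2 + 1 = -1/2)
F = -48
F*(-81) + r(3, -5) = -48*(-81) - 1/2 = 3888 - 1/2 = 7775/2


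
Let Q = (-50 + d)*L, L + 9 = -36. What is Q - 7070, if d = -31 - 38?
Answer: -1715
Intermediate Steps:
L = -45 (L = -9 - 36 = -45)
d = -69
Q = 5355 (Q = (-50 - 69)*(-45) = -119*(-45) = 5355)
Q - 7070 = 5355 - 7070 = -1715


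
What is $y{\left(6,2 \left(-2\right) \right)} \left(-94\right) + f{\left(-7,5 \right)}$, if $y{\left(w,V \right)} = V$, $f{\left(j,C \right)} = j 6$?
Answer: $334$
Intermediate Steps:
$f{\left(j,C \right)} = 6 j$
$y{\left(6,2 \left(-2\right) \right)} \left(-94\right) + f{\left(-7,5 \right)} = 2 \left(-2\right) \left(-94\right) + 6 \left(-7\right) = \left(-4\right) \left(-94\right) - 42 = 376 - 42 = 334$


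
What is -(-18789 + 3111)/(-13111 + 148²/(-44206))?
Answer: -346530834/289803385 ≈ -1.1957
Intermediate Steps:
-(-18789 + 3111)/(-13111 + 148²/(-44206)) = -(-15678)/(-13111 + 21904*(-1/44206)) = -(-15678)/(-13111 - 10952/22103) = -(-15678)/(-289803385/22103) = -(-15678)*(-22103)/289803385 = -1*346530834/289803385 = -346530834/289803385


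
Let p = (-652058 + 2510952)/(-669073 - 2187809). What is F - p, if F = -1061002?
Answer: -1515577828435/1428441 ≈ -1.0610e+6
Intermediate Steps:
p = -929447/1428441 (p = 1858894/(-2856882) = 1858894*(-1/2856882) = -929447/1428441 ≈ -0.65067)
F - p = -1061002 - 1*(-929447/1428441) = -1061002 + 929447/1428441 = -1515577828435/1428441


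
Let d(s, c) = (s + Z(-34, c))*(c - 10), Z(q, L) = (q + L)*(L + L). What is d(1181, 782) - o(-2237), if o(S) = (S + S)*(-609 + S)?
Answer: 891319912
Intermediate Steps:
Z(q, L) = 2*L*(L + q) (Z(q, L) = (L + q)*(2*L) = 2*L*(L + q))
d(s, c) = (-10 + c)*(s + 2*c*(-34 + c)) (d(s, c) = (s + 2*c*(c - 34))*(c - 10) = (s + 2*c*(-34 + c))*(-10 + c) = (-10 + c)*(s + 2*c*(-34 + c)))
o(S) = 2*S*(-609 + S) (o(S) = (2*S)*(-609 + S) = 2*S*(-609 + S))
d(1181, 782) - o(-2237) = (-88*782² - 10*1181 + 2*782³ + 680*782 + 782*1181) - 2*(-2237)*(-609 - 2237) = (-88*611524 - 11810 + 2*478211768 + 531760 + 923542) - 2*(-2237)*(-2846) = (-53814112 - 11810 + 956423536 + 531760 + 923542) - 1*12733004 = 904052916 - 12733004 = 891319912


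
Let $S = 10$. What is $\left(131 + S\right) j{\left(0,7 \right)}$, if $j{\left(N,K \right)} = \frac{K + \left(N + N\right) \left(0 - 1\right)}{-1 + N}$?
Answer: $-987$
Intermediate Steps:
$j{\left(N,K \right)} = \frac{K - 2 N}{-1 + N}$ ($j{\left(N,K \right)} = \frac{K + 2 N \left(-1\right)}{-1 + N} = \frac{K - 2 N}{-1 + N}$)
$\left(131 + S\right) j{\left(0,7 \right)} = \left(131 + 10\right) \frac{7 - 0}{-1 + 0} = 141 \frac{7 + 0}{-1} = 141 \left(\left(-1\right) 7\right) = 141 \left(-7\right) = -987$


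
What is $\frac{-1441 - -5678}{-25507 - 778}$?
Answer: $- \frac{4237}{26285} \approx -0.16119$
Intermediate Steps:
$\frac{-1441 - -5678}{-25507 - 778} = \frac{-1441 + 5678}{-26285} = 4237 \left(- \frac{1}{26285}\right) = - \frac{4237}{26285}$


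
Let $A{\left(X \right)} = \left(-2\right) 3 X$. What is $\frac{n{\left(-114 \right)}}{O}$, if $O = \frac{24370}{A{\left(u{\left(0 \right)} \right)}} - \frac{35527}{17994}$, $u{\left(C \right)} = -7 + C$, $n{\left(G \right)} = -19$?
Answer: $- \frac{2393202}{72836941} \approx -0.032857$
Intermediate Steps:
$A{\left(X \right)} = - 6 X$
$O = \frac{72836941}{125958}$ ($O = \frac{24370}{\left(-6\right) \left(-7 + 0\right)} - \frac{35527}{17994} = \frac{24370}{\left(-6\right) \left(-7\right)} - \frac{35527}{17994} = \frac{24370}{42} - \frac{35527}{17994} = 24370 \cdot \frac{1}{42} - \frac{35527}{17994} = \frac{12185}{21} - \frac{35527}{17994} = \frac{72836941}{125958} \approx 578.26$)
$\frac{n{\left(-114 \right)}}{O} = - \frac{19}{\frac{72836941}{125958}} = \left(-19\right) \frac{125958}{72836941} = - \frac{2393202}{72836941}$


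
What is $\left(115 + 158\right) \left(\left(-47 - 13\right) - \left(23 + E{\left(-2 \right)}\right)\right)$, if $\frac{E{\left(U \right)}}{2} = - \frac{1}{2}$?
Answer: $-22386$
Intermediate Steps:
$E{\left(U \right)} = -1$ ($E{\left(U \right)} = 2 \left(- \frac{1}{2}\right) = -1$)
$\left(115 + 158\right) \left(\left(-47 - 13\right) - \left(23 + E{\left(-2 \right)}\right)\right) = \left(115 + 158\right) \left(\left(-47 - 13\right) - 22\right) = 273 \left(-60 + \left(-23 + 1\right)\right) = 273 \left(-60 - 22\right) = 273 \left(-82\right) = -22386$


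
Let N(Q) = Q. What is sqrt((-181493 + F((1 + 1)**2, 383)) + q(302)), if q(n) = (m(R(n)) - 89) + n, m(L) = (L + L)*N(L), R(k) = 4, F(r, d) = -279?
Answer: I*sqrt(181527) ≈ 426.06*I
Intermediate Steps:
m(L) = 2*L**2 (m(L) = (L + L)*L = (2*L)*L = 2*L**2)
q(n) = -57 + n (q(n) = (2*4**2 - 89) + n = (2*16 - 89) + n = (32 - 89) + n = -57 + n)
sqrt((-181493 + F((1 + 1)**2, 383)) + q(302)) = sqrt((-181493 - 279) + (-57 + 302)) = sqrt(-181772 + 245) = sqrt(-181527) = I*sqrt(181527)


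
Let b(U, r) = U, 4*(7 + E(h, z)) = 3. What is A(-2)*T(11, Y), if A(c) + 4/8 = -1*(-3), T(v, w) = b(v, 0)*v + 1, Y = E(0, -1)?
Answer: 305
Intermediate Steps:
E(h, z) = -25/4 (E(h, z) = -7 + (1/4)*3 = -7 + 3/4 = -25/4)
Y = -25/4 ≈ -6.2500
T(v, w) = 1 + v**2 (T(v, w) = v*v + 1 = v**2 + 1 = 1 + v**2)
A(c) = 5/2 (A(c) = -1/2 - 1*(-3) = -1/2 + 3 = 5/2)
A(-2)*T(11, Y) = 5*(1 + 11**2)/2 = 5*(1 + 121)/2 = (5/2)*122 = 305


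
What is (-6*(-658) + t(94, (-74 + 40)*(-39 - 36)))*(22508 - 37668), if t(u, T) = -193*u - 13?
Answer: 215378120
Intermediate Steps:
t(u, T) = -13 - 193*u
(-6*(-658) + t(94, (-74 + 40)*(-39 - 36)))*(22508 - 37668) = (-6*(-658) + (-13 - 193*94))*(22508 - 37668) = (3948 + (-13 - 18142))*(-15160) = (3948 - 18155)*(-15160) = -14207*(-15160) = 215378120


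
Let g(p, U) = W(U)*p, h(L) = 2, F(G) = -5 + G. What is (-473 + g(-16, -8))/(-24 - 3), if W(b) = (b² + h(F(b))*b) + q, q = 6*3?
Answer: 1529/27 ≈ 56.630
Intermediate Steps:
q = 18
W(b) = 18 + b² + 2*b (W(b) = (b² + 2*b) + 18 = 18 + b² + 2*b)
g(p, U) = p*(18 + U² + 2*U) (g(p, U) = (18 + U² + 2*U)*p = p*(18 + U² + 2*U))
(-473 + g(-16, -8))/(-24 - 3) = (-473 - 16*(18 + (-8)² + 2*(-8)))/(-24 - 3) = (-473 - 16*(18 + 64 - 16))/(-27) = (-473 - 16*66)*(-1/27) = (-473 - 1056)*(-1/27) = -1529*(-1/27) = 1529/27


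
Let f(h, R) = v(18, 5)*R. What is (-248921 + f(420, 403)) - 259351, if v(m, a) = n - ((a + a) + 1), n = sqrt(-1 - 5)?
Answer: -512705 + 403*I*sqrt(6) ≈ -5.1271e+5 + 987.14*I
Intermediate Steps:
n = I*sqrt(6) (n = sqrt(-6) = I*sqrt(6) ≈ 2.4495*I)
v(m, a) = -1 - 2*a + I*sqrt(6) (v(m, a) = I*sqrt(6) - ((a + a) + 1) = I*sqrt(6) - (2*a + 1) = I*sqrt(6) - (1 + 2*a) = I*sqrt(6) + (-1 - 2*a) = -1 - 2*a + I*sqrt(6))
f(h, R) = R*(-11 + I*sqrt(6)) (f(h, R) = (-1 - 2*5 + I*sqrt(6))*R = (-1 - 10 + I*sqrt(6))*R = (-11 + I*sqrt(6))*R = R*(-11 + I*sqrt(6)))
(-248921 + f(420, 403)) - 259351 = (-248921 + 403*(-11 + I*sqrt(6))) - 259351 = (-248921 + (-4433 + 403*I*sqrt(6))) - 259351 = (-253354 + 403*I*sqrt(6)) - 259351 = -512705 + 403*I*sqrt(6)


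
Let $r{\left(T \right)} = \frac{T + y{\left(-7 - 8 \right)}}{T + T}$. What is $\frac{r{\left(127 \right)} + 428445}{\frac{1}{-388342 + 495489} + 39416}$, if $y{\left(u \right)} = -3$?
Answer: $\frac{5830144387819}{536359881431} \approx 10.87$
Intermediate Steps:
$r{\left(T \right)} = \frac{-3 + T}{2 T}$ ($r{\left(T \right)} = \frac{T - 3}{T + T} = \frac{-3 + T}{2 T}$)
$\frac{r{\left(127 \right)} + 428445}{\frac{1}{-388342 + 495489} + 39416} = \frac{\frac{-3 + 127}{2 \cdot 127} + 428445}{\frac{1}{-388342 + 495489} + 39416} = \frac{\frac{1}{2} \cdot \frac{1}{127} \cdot 124 + 428445}{\frac{1}{107147} + 39416} = \frac{\frac{62}{127} + 428445}{\frac{1}{107147} + 39416} = \frac{54412577}{127 \cdot \frac{4223306153}{107147}} = \frac{54412577}{127} \cdot \frac{107147}{4223306153} = \frac{5830144387819}{536359881431}$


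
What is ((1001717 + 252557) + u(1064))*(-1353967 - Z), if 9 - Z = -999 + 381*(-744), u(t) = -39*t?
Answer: -1987062773542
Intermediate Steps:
Z = 284472 (Z = 9 - (-999 + 381*(-744)) = 9 - (-999 - 283464) = 9 - 1*(-284463) = 9 + 284463 = 284472)
((1001717 + 252557) + u(1064))*(-1353967 - Z) = ((1001717 + 252557) - 39*1064)*(-1353967 - 1*284472) = (1254274 - 41496)*(-1353967 - 284472) = 1212778*(-1638439) = -1987062773542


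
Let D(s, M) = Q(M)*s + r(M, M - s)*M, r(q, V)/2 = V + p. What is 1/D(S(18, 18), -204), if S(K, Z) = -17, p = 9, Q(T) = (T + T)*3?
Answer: 1/93432 ≈ 1.0703e-5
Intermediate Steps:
Q(T) = 6*T (Q(T) = (2*T)*3 = 6*T)
r(q, V) = 18 + 2*V (r(q, V) = 2*(V + 9) = 2*(9 + V) = 18 + 2*V)
D(s, M) = M*(18 - 2*s + 2*M) + 6*M*s (D(s, M) = (6*M)*s + (18 + 2*(M - s))*M = 6*M*s + (18 + (-2*s + 2*M))*M = 6*M*s + (18 - 2*s + 2*M)*M = 6*M*s + M*(18 - 2*s + 2*M) = M*(18 - 2*s + 2*M) + 6*M*s)
1/D(S(18, 18), -204) = 1/(2*(-204)*(9 - 204 + 2*(-17))) = 1/(2*(-204)*(9 - 204 - 34)) = 1/(2*(-204)*(-229)) = 1/93432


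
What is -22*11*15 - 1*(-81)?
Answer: -3549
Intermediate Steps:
-22*11*15 - 1*(-81) = -242*15 + 81 = -3630 + 81 = -3549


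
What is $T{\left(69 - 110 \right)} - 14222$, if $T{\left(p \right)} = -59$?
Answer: $-14281$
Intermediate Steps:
$T{\left(69 - 110 \right)} - 14222 = -59 - 14222 = -14281$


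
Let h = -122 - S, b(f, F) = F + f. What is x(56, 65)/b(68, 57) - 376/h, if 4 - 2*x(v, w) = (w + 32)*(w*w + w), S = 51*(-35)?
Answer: -346055769/207875 ≈ -1664.7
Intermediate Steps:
S = -1785
h = 1663 (h = -122 - 1*(-1785) = -122 + 1785 = 1663)
x(v, w) = 2 - (32 + w)*(w + w**2)/2 (x(v, w) = 2 - (w + 32)*(w*w + w)/2 = 2 - (32 + w)*(w**2 + w)/2 = 2 - (32 + w)*(w + w**2)/2)
x(56, 65)/b(68, 57) - 376/h = (2 - 16*65 - 33/2*65**2 - 1/2*65**3)/(57 + 68) - 376/1663 = (2 - 1040 - 33/2*4225 - 1/2*274625)/125 - 376*1/1663 = (2 - 1040 - 139425/2 - 274625/2)*(1/125) - 376/1663 = -208063*1/125 - 376/1663 = -208063/125 - 376/1663 = -346055769/207875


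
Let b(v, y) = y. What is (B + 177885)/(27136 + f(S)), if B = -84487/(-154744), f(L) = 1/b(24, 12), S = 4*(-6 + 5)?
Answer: 82580162781/12597438238 ≈ 6.5553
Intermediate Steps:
S = -4 (S = 4*(-1) = -4)
f(L) = 1/12
B = 84487/154744 (B = -84487*(-1/154744) = 84487/154744 ≈ 0.54598)
(B + 177885)/(27136 + f(S)) = (84487/154744 + 177885)/(27136 + 1/12) = 27526720927/(154744*(325633/12)) = (27526720927/154744)*(12/325633) = 82580162781/12597438238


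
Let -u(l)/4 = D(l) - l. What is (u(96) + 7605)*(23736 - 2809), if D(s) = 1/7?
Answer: 1170216913/7 ≈ 1.6717e+8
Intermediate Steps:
D(s) = ⅐
u(l) = -4/7 + 4*l (u(l) = -4*(⅐ - l) = -4/7 + 4*l)
(u(96) + 7605)*(23736 - 2809) = ((-4/7 + 4*96) + 7605)*(23736 - 2809) = ((-4/7 + 384) + 7605)*20927 = (2684/7 + 7605)*20927 = (55919/7)*20927 = 1170216913/7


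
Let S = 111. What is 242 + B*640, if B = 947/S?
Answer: 632942/111 ≈ 5702.2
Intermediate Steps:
B = 947/111 ≈ 8.5315
242 + B*640 = 242 + (947/111)*640 = 242 + 606080/111 = 632942/111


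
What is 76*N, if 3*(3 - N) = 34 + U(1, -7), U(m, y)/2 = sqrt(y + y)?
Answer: -1900/3 - 152*I*sqrt(14)/3 ≈ -633.33 - 189.58*I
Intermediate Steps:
U(m, y) = 2*sqrt(2)*sqrt(y) (U(m, y) = 2*sqrt(y + y) = 2*sqrt(2*y) = 2*(sqrt(2)*sqrt(y)) = 2*sqrt(2)*sqrt(y))
N = -25/3 - 2*I*sqrt(14)/3 (N = 3 - (34 + 2*sqrt(2)*sqrt(-7))/3 = 3 - (34 + 2*sqrt(2)*(I*sqrt(7)))/3 = 3 - (34 + 2*I*sqrt(14))/3 = 3 + (-34/3 - 2*I*sqrt(14)/3) = -25/3 - 2*I*sqrt(14)/3 ≈ -8.3333 - 2.4944*I)
76*N = 76*(-25/3 - 2*I*sqrt(14)/3) = -1900/3 - 152*I*sqrt(14)/3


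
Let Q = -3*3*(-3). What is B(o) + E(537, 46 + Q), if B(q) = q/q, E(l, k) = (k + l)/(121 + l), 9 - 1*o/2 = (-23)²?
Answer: 634/329 ≈ 1.9271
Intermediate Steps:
Q = 27 (Q = -9*(-3) = 27)
o = -1040 (o = 18 - 2*(-23)² = 18 - 2*529 = 18 - 1058 = -1040)
E(l, k) = (k + l)/(121 + l)
B(q) = 1
B(o) + E(537, 46 + Q) = 1 + ((46 + 27) + 537)/(121 + 537) = 1 + (73 + 537)/658 = 1 + (1/658)*610 = 1 + 305/329 = 634/329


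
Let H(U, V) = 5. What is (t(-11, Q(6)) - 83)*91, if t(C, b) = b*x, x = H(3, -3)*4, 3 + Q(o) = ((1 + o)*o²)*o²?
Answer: 16498027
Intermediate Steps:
Q(o) = -3 + o⁴*(1 + o) (Q(o) = -3 + ((1 + o)*o²)*o² = -3 + (o²*(1 + o))*o² = -3 + o⁴*(1 + o))
x = 20 (x = 5*4 = 20)
t(C, b) = 20*b (t(C, b) = b*20 = 20*b)
(t(-11, Q(6)) - 83)*91 = (20*(-3 + 6⁴ + 6⁵) - 83)*91 = (20*(-3 + 1296 + 7776) - 83)*91 = (20*9069 - 83)*91 = (181380 - 83)*91 = 181297*91 = 16498027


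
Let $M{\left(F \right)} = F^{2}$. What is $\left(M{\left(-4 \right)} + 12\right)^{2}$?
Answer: $784$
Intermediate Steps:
$\left(M{\left(-4 \right)} + 12\right)^{2} = \left(\left(-4\right)^{2} + 12\right)^{2} = \left(16 + 12\right)^{2} = 28^{2} = 784$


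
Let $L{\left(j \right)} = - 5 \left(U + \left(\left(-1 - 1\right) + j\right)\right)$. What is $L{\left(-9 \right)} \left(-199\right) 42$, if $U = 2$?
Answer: $-376110$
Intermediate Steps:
$L{\left(j \right)} = - 5 j$ ($L{\left(j \right)} = - 5 \left(2 + \left(\left(-1 - 1\right) + j\right)\right) = - 5 \left(2 + \left(-2 + j\right)\right) = - 5 j$)
$L{\left(-9 \right)} \left(-199\right) 42 = \left(-5\right) \left(-9\right) \left(-199\right) 42 = 45 \left(-199\right) 42 = \left(-8955\right) 42 = -376110$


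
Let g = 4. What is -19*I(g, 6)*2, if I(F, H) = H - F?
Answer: -76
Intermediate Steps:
-19*I(g, 6)*2 = -19*(6 - 1*4)*2 = -19*(6 - 4)*2 = -19*2*2 = -38*2 = -76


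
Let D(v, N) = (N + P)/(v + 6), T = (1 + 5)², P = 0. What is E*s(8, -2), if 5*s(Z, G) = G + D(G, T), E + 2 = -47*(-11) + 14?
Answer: 3703/5 ≈ 740.60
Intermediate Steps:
T = 36 (T = 6² = 36)
E = 529 (E = -2 + (-47*(-11) + 14) = -2 + (517 + 14) = -2 + 531 = 529)
D(v, N) = N/(6 + v) (D(v, N) = (N + 0)/(v + 6) = N/(6 + v))
s(Z, G) = G/5 + 36/(5*(6 + G)) (s(Z, G) = (G + 36/(6 + G))/5 = G/5 + 36/(5*(6 + G)))
E*s(8, -2) = 529*((36 - 2*(6 - 2))/(5*(6 - 2))) = 529*((⅕)*(36 - 2*4)/4) = 529*((⅕)*(¼)*(36 - 8)) = 529*((⅕)*(¼)*28) = 529*(7/5) = 3703/5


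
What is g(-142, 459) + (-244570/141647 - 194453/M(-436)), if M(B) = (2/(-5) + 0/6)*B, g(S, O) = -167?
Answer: -158558888223/123516184 ≈ -1283.7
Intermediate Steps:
M(B) = -2*B/5 (M(B) = (2*(-⅕) + 0*(⅙))*B = (-⅖ + 0)*B = -2*B/5)
g(-142, 459) + (-244570/141647 - 194453/M(-436)) = -167 + (-244570/141647 - 194453/((-⅖*(-436)))) = -167 + (-244570*1/141647 - 194453/872/5) = -167 + (-244570/141647 - 194453*5/872) = -167 + (-244570/141647 - 972265/872) = -167 - 137931685495/123516184 = -158558888223/123516184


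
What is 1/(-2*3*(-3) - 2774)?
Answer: -1/2756 ≈ -0.00036284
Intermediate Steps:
1/(-2*3*(-3) - 2774) = 1/(-6*(-3) - 2774) = 1/(18 - 2774) = 1/(-2756) = -1/2756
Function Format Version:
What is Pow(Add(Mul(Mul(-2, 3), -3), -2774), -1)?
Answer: Rational(-1, 2756) ≈ -0.00036284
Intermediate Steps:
Pow(Add(Mul(Mul(-2, 3), -3), -2774), -1) = Pow(Add(Mul(-6, -3), -2774), -1) = Pow(Add(18, -2774), -1) = Pow(-2756, -1) = Rational(-1, 2756)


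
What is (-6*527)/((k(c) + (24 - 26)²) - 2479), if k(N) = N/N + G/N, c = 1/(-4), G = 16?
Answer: 527/423 ≈ 1.2459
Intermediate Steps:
c = -¼ ≈ -0.25000
k(N) = 1 + 16/N (k(N) = N/N + 16/N = 1 + 16/N)
(-6*527)/((k(c) + (24 - 26)²) - 2479) = (-6*527)/(((16 - ¼)/(-¼) + (24 - 26)²) - 2479) = -3162/((-4*63/4 + (-2)²) - 2479) = -3162/((-63 + 4) - 2479) = -3162/(-59 - 2479) = -3162/(-2538) = -3162*(-1/2538) = 527/423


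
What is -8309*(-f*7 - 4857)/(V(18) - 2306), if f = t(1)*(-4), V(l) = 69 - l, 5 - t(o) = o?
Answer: -7885241/451 ≈ -17484.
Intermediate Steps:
t(o) = 5 - o
f = -16 (f = (5 - 1*1)*(-4) = (5 - 1)*(-4) = 4*(-4) = -16)
-8309*(-f*7 - 4857)/(V(18) - 2306) = -8309*(-1*(-16)*7 - 4857)/((69 - 1*18) - 2306) = -8309*(16*7 - 4857)/((69 - 18) - 2306) = -8309*(112 - 4857)/(51 - 2306) = -8309/((-2255/(-4745))) = -8309/((-2255*(-1/4745))) = -8309/451/949 = -8309*949/451 = -7885241/451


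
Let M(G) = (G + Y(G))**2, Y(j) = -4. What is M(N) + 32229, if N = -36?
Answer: 33829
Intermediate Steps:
M(G) = (-4 + G)**2 (M(G) = (G - 4)**2 = (-4 + G)**2)
M(N) + 32229 = (-4 - 36)**2 + 32229 = (-40)**2 + 32229 = 1600 + 32229 = 33829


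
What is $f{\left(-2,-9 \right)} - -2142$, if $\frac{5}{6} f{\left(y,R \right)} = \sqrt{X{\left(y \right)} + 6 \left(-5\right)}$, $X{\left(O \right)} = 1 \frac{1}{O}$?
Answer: $2142 + \frac{3 i \sqrt{122}}{5} \approx 2142.0 + 6.6272 i$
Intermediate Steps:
$X{\left(O \right)} = \frac{1}{O}$
$f{\left(y,R \right)} = \frac{6 \sqrt{-30 + \frac{1}{y}}}{5}$ ($f{\left(y,R \right)} = \frac{6 \sqrt{\frac{1}{y} + 6 \left(-5\right)}}{5} = \frac{6 \sqrt{\frac{1}{y} - 30}}{5} = \frac{6 \sqrt{-30 + \frac{1}{y}}}{5}$)
$f{\left(-2,-9 \right)} - -2142 = \frac{6 \sqrt{-30 + \frac{1}{-2}}}{5} - -2142 = \frac{6 \sqrt{-30 - \frac{1}{2}}}{5} + 2142 = \frac{6 \sqrt{- \frac{61}{2}}}{5} + 2142 = \frac{6 \frac{i \sqrt{122}}{2}}{5} + 2142 = \frac{3 i \sqrt{122}}{5} + 2142 = 2142 + \frac{3 i \sqrt{122}}{5}$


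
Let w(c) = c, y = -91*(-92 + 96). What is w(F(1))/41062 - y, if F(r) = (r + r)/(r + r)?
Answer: 14946569/41062 ≈ 364.00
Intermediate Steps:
y = -364 (y = -91*4 = -364)
F(r) = 1 (F(r) = (2*r)/((2*r)) = (2*r)*(1/(2*r)) = 1)
w(F(1))/41062 - y = 1/41062 - 1*(-364) = 1*(1/41062) + 364 = 1/41062 + 364 = 14946569/41062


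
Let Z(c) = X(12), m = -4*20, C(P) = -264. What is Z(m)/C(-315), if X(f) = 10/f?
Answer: -5/1584 ≈ -0.0031566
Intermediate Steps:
m = -80
Z(c) = 5/6 (Z(c) = 10/12 = 10*(1/12) = 5/6)
Z(m)/C(-315) = (5/6)/(-264) = (5/6)*(-1/264) = -5/1584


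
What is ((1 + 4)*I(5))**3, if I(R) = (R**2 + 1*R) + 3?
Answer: 4492125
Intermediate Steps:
I(R) = 3 + R + R**2 (I(R) = (R**2 + R) + 3 = (R + R**2) + 3 = 3 + R + R**2)
((1 + 4)*I(5))**3 = ((1 + 4)*(3 + 5 + 5**2))**3 = (5*(3 + 5 + 25))**3 = (5*33)**3 = 165**3 = 4492125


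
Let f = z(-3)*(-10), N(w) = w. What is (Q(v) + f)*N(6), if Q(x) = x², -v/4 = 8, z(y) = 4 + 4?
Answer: 5664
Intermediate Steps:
z(y) = 8
v = -32 (v = -4*8 = -32)
f = -80 (f = 8*(-10) = -80)
(Q(v) + f)*N(6) = ((-32)² - 80)*6 = (1024 - 80)*6 = 944*6 = 5664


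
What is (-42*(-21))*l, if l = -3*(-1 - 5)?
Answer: 15876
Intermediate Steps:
l = 18 (l = -3*(-6) = 18)
(-42*(-21))*l = -42*(-21)*18 = 882*18 = 15876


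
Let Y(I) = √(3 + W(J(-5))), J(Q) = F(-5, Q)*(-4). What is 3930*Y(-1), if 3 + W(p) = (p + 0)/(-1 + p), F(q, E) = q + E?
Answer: 2620*√390/13 ≈ 3980.1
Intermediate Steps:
F(q, E) = E + q
J(Q) = 20 - 4*Q (J(Q) = (Q - 5)*(-4) = (-5 + Q)*(-4) = 20 - 4*Q)
W(p) = -3 + p/(-1 + p) (W(p) = -3 + (p + 0)/(-1 + p) = -3 + p/(-1 + p))
Y(I) = 2*√390/39 (Y(I) = √(3 + (3 - 2*(20 - 4*(-5)))/(-1 + (20 - 4*(-5)))) = √(3 + (3 - 2*(20 + 20))/(-1 + (20 + 20))) = √(3 + (3 - 2*40)/(-1 + 40)) = √(3 + (3 - 80)/39) = √(3 + (1/39)*(-77)) = √(3 - 77/39) = √(40/39) = 2*√390/39)
3930*Y(-1) = 3930*(2*√390/39) = 2620*√390/13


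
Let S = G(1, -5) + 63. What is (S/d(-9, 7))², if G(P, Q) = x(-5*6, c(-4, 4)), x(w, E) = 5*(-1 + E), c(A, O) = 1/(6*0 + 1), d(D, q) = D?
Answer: 49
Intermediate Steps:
c(A, O) = 1 (c(A, O) = 1/(0 + 1) = 1/1 = 1)
x(w, E) = -5 + 5*E
G(P, Q) = 0 (G(P, Q) = -5 + 5*1 = -5 + 5 = 0)
S = 63 (S = 0 + 63 = 63)
(S/d(-9, 7))² = (63/(-9))² = (63*(-⅑))² = (-7)² = 49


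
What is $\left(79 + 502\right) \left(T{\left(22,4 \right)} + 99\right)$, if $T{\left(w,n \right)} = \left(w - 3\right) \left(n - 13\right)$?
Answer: $-41832$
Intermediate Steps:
$T{\left(w,n \right)} = \left(-13 + n\right) \left(-3 + w\right)$ ($T{\left(w,n \right)} = \left(-3 + w\right) \left(-13 + n\right) = \left(-13 + n\right) \left(-3 + w\right)$)
$\left(79 + 502\right) \left(T{\left(22,4 \right)} + 99\right) = \left(79 + 502\right) \left(\left(39 - 286 - 12 + 4 \cdot 22\right) + 99\right) = 581 \left(\left(39 - 286 - 12 + 88\right) + 99\right) = 581 \left(-171 + 99\right) = 581 \left(-72\right) = -41832$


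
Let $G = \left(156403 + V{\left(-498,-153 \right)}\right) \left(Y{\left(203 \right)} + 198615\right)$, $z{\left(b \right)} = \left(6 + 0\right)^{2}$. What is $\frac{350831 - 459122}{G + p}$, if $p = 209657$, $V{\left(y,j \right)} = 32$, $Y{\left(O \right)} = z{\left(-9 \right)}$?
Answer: $- \frac{108291}{31076178842} \approx -3.4847 \cdot 10^{-6}$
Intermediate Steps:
$z{\left(b \right)} = 36$ ($z{\left(b \right)} = 6^{2} = 36$)
$Y{\left(O \right)} = 36$
$G = 31075969185$ ($G = \left(156403 + 32\right) \left(36 + 198615\right) = 156435 \cdot 198651 = 31075969185$)
$\frac{350831 - 459122}{G + p} = \frac{350831 - 459122}{31075969185 + 209657} = - \frac{108291}{31076178842}$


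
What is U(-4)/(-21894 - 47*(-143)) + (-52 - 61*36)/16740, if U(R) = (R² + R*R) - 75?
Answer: -8347271/63499005 ≈ -0.13146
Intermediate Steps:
U(R) = -75 + 2*R² (U(R) = (R² + R²) - 75 = 2*R² - 75 = -75 + 2*R²)
U(-4)/(-21894 - 47*(-143)) + (-52 - 61*36)/16740 = (-75 + 2*(-4)²)/(-21894 - 47*(-143)) + (-52 - 61*36)/16740 = (-75 + 2*16)/(-21894 - 1*(-6721)) + (-52 - 2196)*(1/16740) = (-75 + 32)/(-21894 + 6721) - 2248*1/16740 = -43/(-15173) - 562/4185 = -43*(-1/15173) - 562/4185 = 43/15173 - 562/4185 = -8347271/63499005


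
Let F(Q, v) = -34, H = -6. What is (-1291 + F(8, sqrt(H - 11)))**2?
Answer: 1755625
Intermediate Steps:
(-1291 + F(8, sqrt(H - 11)))**2 = (-1291 - 34)**2 = (-1325)**2 = 1755625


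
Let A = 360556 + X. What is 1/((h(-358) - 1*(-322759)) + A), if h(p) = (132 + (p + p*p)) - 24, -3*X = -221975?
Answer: 3/2655662 ≈ 1.1297e-6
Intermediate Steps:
X = 221975/3 (X = -⅓*(-221975) = 221975/3 ≈ 73992.)
A = 1303643/3 (A = 360556 + 221975/3 = 1303643/3 ≈ 4.3455e+5)
h(p) = 108 + p + p² (h(p) = (132 + (p + p²)) - 24 = (132 + p + p²) - 24 = 108 + p + p²)
1/((h(-358) - 1*(-322759)) + A) = 1/(((108 - 358 + (-358)²) - 1*(-322759)) + 1303643/3) = 1/(((108 - 358 + 128164) + 322759) + 1303643/3) = 1/((127914 + 322759) + 1303643/3) = 1/(450673 + 1303643/3) = 1/(2655662/3) = 3/2655662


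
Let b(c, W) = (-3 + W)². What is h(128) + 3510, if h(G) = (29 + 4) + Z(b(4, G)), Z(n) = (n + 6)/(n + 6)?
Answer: 3544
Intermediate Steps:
Z(n) = 1 (Z(n) = (6 + n)/(6 + n) = 1)
h(G) = 34 (h(G) = (29 + 4) + 1 = 33 + 1 = 34)
h(128) + 3510 = 34 + 3510 = 3544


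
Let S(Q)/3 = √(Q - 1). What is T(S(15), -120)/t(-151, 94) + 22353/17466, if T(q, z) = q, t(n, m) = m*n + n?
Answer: 7451/5822 - 3*√14/14345 ≈ 1.2790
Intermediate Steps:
t(n, m) = n + m*n
S(Q) = 3*√(-1 + Q) (S(Q) = 3*√(Q - 1) = 3*√(-1 + Q))
T(S(15), -120)/t(-151, 94) + 22353/17466 = (3*√(-1 + 15))/((-151*(1 + 94))) + 22353/17466 = (3*√14)/((-151*95)) + 22353*(1/17466) = (3*√14)/(-14345) + 7451/5822 = (3*√14)*(-1/14345) + 7451/5822 = -3*√14/14345 + 7451/5822 = 7451/5822 - 3*√14/14345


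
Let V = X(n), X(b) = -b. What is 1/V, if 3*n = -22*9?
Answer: 1/66 ≈ 0.015152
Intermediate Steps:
n = -66 (n = (-22*9)/3 = (1/3)*(-198) = -66)
V = 66 (V = -1*(-66) = 66)
1/V = 1/66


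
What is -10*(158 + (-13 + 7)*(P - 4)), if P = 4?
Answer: -1580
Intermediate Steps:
-10*(158 + (-13 + 7)*(P - 4)) = -10*(158 + (-13 + 7)*(4 - 4)) = -10*(158 - 6*0) = -10*(158 + 0) = -10*158 = -1580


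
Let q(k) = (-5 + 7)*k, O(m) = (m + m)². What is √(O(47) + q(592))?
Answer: 2*√2505 ≈ 100.10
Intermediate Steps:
O(m) = 4*m² (O(m) = (2*m)² = 4*m²)
q(k) = 2*k
√(O(47) + q(592)) = √(4*47² + 2*592) = √(4*2209 + 1184) = √(8836 + 1184) = √10020 = 2*√2505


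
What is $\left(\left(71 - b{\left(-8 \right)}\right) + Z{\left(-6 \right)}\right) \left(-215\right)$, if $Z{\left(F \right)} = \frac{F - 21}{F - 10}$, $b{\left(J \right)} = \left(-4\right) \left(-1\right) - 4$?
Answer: $- \frac{250045}{16} \approx -15628.0$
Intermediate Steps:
$b{\left(J \right)} = 0$ ($b{\left(J \right)} = 4 - 4 = 0$)
$Z{\left(F \right)} = \frac{-21 + F}{-10 + F}$
$\left(\left(71 - b{\left(-8 \right)}\right) + Z{\left(-6 \right)}\right) \left(-215\right) = \left(\left(71 - 0\right) + \frac{-21 - 6}{-10 - 6}\right) \left(-215\right) = \left(\left(71 + 0\right) + \frac{1}{-16} \left(-27\right)\right) \left(-215\right) = \left(71 - - \frac{27}{16}\right) \left(-215\right) = \left(71 + \frac{27}{16}\right) \left(-215\right) = \frac{1163}{16} \left(-215\right) = - \frac{250045}{16}$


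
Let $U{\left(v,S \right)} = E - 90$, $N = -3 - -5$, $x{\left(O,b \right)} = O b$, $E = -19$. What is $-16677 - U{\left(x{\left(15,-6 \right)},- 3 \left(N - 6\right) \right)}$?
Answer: $-16568$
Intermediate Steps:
$N = 2$ ($N = -3 + 5 = 2$)
$U{\left(v,S \right)} = -109$ ($U{\left(v,S \right)} = -19 - 90 = -109$)
$-16677 - U{\left(x{\left(15,-6 \right)},- 3 \left(N - 6\right) \right)} = -16677 - -109 = -16677 + 109 = -16568$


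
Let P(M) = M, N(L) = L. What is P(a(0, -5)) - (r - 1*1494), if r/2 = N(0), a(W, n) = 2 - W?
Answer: 1496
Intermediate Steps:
r = 0 (r = 2*0 = 0)
P(a(0, -5)) - (r - 1*1494) = (2 - 1*0) - (0 - 1*1494) = (2 + 0) - (0 - 1494) = 2 - 1*(-1494) = 2 + 1494 = 1496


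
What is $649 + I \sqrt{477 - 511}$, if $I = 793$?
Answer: $649 + 793 i \sqrt{34} \approx 649.0 + 4623.9 i$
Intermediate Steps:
$649 + I \sqrt{477 - 511} = 649 + 793 \sqrt{477 - 511} = 649 + 793 \sqrt{-34} = 649 + 793 i \sqrt{34}$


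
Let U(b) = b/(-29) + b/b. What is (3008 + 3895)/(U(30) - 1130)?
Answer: -200187/32771 ≈ -6.1087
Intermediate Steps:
U(b) = 1 - b/29 (U(b) = b*(-1/29) + 1 = -b/29 + 1 = 1 - b/29)
(3008 + 3895)/(U(30) - 1130) = (3008 + 3895)/((1 - 1/29*30) - 1130) = 6903/((1 - 30/29) - 1130) = 6903/(-1/29 - 1130) = 6903/(-32771/29) = 6903*(-29/32771) = -200187/32771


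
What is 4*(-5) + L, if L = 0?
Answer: -20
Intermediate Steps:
4*(-5) + L = 4*(-5) + 0 = -20 + 0 = -20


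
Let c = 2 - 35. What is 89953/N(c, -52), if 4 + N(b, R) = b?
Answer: -89953/37 ≈ -2431.2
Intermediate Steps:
c = -33
N(b, R) = -4 + b
89953/N(c, -52) = 89953/(-4 - 33) = 89953/(-37) = 89953*(-1/37) = -89953/37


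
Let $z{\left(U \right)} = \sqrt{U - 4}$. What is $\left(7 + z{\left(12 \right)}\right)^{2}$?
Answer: $57 + 28 \sqrt{2} \approx 96.598$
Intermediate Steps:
$z{\left(U \right)} = \sqrt{-4 + U}$
$\left(7 + z{\left(12 \right)}\right)^{2} = \left(7 + \sqrt{-4 + 12}\right)^{2} = \left(7 + \sqrt{8}\right)^{2} = \left(7 + 2 \sqrt{2}\right)^{2}$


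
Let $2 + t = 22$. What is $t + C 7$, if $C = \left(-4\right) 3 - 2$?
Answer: $-78$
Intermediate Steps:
$t = 20$ ($t = -2 + 22 = 20$)
$C = -14$ ($C = -12 - 2 = -14$)
$t + C 7 = 20 - 98 = -78$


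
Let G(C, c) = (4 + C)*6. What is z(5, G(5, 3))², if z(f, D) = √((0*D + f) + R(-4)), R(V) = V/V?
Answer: 6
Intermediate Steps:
R(V) = 1
G(C, c) = 24 + 6*C
z(f, D) = √(1 + f) (z(f, D) = √((0*D + f) + 1) = √((0 + f) + 1) = √(f + 1) = √(1 + f))
z(5, G(5, 3))² = (√(1 + 5))² = (√6)² = 6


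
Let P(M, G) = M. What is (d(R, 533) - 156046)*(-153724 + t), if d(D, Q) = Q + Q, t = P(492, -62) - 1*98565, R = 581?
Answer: 39023499060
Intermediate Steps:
t = -98073 (t = 492 - 1*98565 = 492 - 98565 = -98073)
d(D, Q) = 2*Q
(d(R, 533) - 156046)*(-153724 + t) = (2*533 - 156046)*(-153724 - 98073) = (1066 - 156046)*(-251797) = -154980*(-251797) = 39023499060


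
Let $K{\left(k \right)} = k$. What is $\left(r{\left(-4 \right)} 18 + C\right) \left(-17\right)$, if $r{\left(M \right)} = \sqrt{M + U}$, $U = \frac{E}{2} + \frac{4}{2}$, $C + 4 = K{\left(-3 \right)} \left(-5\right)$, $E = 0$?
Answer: $-187 - 306 i \sqrt{2} \approx -187.0 - 432.75 i$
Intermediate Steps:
$C = 11$ ($C = -4 - -15 = -4 + 15 = 11$)
$U = 2$ ($U = \frac{0}{2} + \frac{4}{2} = 0 \cdot \frac{1}{2} + 4 \cdot \frac{1}{2} = 0 + 2 = 2$)
$r{\left(M \right)} = \sqrt{2 + M}$ ($r{\left(M \right)} = \sqrt{M + 2} = \sqrt{2 + M}$)
$\left(r{\left(-4 \right)} 18 + C\right) \left(-17\right) = \left(\sqrt{2 - 4} \cdot 18 + 11\right) \left(-17\right) = \left(\sqrt{-2} \cdot 18 + 11\right) \left(-17\right) = \left(i \sqrt{2} \cdot 18 + 11\right) \left(-17\right) = \left(18 i \sqrt{2} + 11\right) \left(-17\right) = \left(11 + 18 i \sqrt{2}\right) \left(-17\right) = -187 - 306 i \sqrt{2}$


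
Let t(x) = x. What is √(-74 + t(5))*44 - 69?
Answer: -69 + 44*I*√69 ≈ -69.0 + 365.49*I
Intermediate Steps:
√(-74 + t(5))*44 - 69 = √(-74 + 5)*44 - 69 = √(-69)*44 - 69 = (I*√69)*44 - 69 = 44*I*√69 - 69 = -69 + 44*I*√69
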